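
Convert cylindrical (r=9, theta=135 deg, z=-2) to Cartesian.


x = 9 * cos(135) = -6.364
y = 9 * sin(135) = 6.364
z = -2

(-6.364, 6.364, -2)


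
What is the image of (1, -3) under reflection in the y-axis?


Reflection across y-axis: (x, y) -> (-x, y)
(1, -3) -> (-1, -3)

(-1, -3)


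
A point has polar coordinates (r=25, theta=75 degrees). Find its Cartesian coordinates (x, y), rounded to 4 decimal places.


x = 25 * cos(75) = 6.4705
y = 25 * sin(75) = 24.1481

(6.4705, 24.1481)


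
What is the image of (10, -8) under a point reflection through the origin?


Reflection through origin: (x, y) -> (-x, -y)
(10, -8) -> (-10, 8)

(-10, 8)


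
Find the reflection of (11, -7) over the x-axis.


Reflection across x-axis: (x, y) -> (x, -y)
(11, -7) -> (11, 7)

(11, 7)


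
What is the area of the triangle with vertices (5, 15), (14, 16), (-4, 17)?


Area = |x1(y2-y3) + x2(y3-y1) + x3(y1-y2)| / 2
= |5*(16-17) + 14*(17-15) + -4*(15-16)| / 2
= 13.5

13.5


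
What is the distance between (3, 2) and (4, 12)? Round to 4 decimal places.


d = sqrt((4-3)^2 + (12-2)^2) = 10.0499

10.0499


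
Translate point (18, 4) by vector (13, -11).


Translation: (x+dx, y+dy) = (18+13, 4+-11) = (31, -7)

(31, -7)


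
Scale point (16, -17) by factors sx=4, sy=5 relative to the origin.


Scaling: (x*sx, y*sy) = (16*4, -17*5) = (64, -85)

(64, -85)


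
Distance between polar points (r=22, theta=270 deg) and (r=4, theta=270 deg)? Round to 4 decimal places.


d = sqrt(r1^2 + r2^2 - 2*r1*r2*cos(t2-t1))
d = sqrt(22^2 + 4^2 - 2*22*4*cos(270-270)) = 18

18


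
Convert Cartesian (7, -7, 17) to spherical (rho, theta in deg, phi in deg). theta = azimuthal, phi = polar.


rho = sqrt(7^2 + (-7)^2 + 17^2) = 19.6723
theta = atan2(-7, 7) = 315 deg
phi = acos(17/19.6723) = 30.2132 deg

rho = 19.6723, theta = 315 deg, phi = 30.2132 deg


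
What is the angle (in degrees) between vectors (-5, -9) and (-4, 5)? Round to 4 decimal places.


dot = -5*-4 + -9*5 = -25
|u| = 10.2956, |v| = 6.4031
cos(angle) = -0.3792
angle = 112.2856 degrees

112.2856 degrees


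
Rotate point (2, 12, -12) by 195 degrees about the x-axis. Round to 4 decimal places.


x' = 2
y' = 12*cos(195) - -12*sin(195) = -14.6969
z' = 12*sin(195) + -12*cos(195) = 8.4853

(2, -14.6969, 8.4853)


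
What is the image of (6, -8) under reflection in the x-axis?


Reflection across x-axis: (x, y) -> (x, -y)
(6, -8) -> (6, 8)

(6, 8)


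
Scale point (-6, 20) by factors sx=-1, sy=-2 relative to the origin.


Scaling: (x*sx, y*sy) = (-6*-1, 20*-2) = (6, -40)

(6, -40)


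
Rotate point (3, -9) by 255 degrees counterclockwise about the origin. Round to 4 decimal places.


x' = 3*cos(255) - -9*sin(255) = -9.4698
y' = 3*sin(255) + -9*cos(255) = -0.5684

(-9.4698, -0.5684)


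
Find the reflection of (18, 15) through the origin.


Reflection through origin: (x, y) -> (-x, -y)
(18, 15) -> (-18, -15)

(-18, -15)


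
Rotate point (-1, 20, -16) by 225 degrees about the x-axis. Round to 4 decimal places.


x' = -1
y' = 20*cos(225) - -16*sin(225) = -25.4558
z' = 20*sin(225) + -16*cos(225) = -2.8284

(-1, -25.4558, -2.8284)


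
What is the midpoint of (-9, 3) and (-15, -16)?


Midpoint = ((-9+-15)/2, (3+-16)/2) = (-12, -6.5)

(-12, -6.5)


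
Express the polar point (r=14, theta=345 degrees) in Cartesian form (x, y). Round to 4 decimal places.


x = 14 * cos(345) = 13.523
y = 14 * sin(345) = -3.6235

(13.523, -3.6235)


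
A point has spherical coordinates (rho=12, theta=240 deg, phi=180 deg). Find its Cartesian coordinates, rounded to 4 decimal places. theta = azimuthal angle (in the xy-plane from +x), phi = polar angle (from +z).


x = 12 * sin(180) * cos(240) = 0
y = 12 * sin(180) * sin(240) = 0
z = 12 * cos(180) = -12

(0, 0, -12)


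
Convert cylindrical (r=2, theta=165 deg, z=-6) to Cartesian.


x = 2 * cos(165) = -1.9319
y = 2 * sin(165) = 0.5176
z = -6

(-1.9319, 0.5176, -6)


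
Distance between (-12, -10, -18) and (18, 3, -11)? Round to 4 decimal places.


d = sqrt((18--12)^2 + (3--10)^2 + (-11--18)^2) = 33.4365

33.4365


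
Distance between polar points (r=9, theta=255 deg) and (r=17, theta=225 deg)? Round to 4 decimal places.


d = sqrt(r1^2 + r2^2 - 2*r1*r2*cos(t2-t1))
d = sqrt(9^2 + 17^2 - 2*9*17*cos(225-255)) = 10.2468

10.2468


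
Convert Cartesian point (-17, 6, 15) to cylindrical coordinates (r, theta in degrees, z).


r = sqrt((-17)^2 + 6^2) = 18.0278
theta = atan2(6, -17) = 160.56 deg
z = 15

r = 18.0278, theta = 160.56 deg, z = 15


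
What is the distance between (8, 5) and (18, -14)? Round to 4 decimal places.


d = sqrt((18-8)^2 + (-14-5)^2) = 21.4709

21.4709


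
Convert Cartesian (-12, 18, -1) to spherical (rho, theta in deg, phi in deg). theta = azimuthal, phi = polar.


rho = sqrt((-12)^2 + 18^2 + (-1)^2) = 21.6564
theta = atan2(18, -12) = 123.6901 deg
phi = acos(-1/21.6564) = 92.6466 deg

rho = 21.6564, theta = 123.6901 deg, phi = 92.6466 deg


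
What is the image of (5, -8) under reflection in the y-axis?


Reflection across y-axis: (x, y) -> (-x, y)
(5, -8) -> (-5, -8)

(-5, -8)


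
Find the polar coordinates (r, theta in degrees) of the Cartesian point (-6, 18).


r = sqrt((-6)^2 + 18^2) = 18.9737
theta = atan2(18, -6) = 108.4349 degrees

r = 18.9737, theta = 108.4349 degrees


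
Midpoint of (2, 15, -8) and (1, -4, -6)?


Midpoint = ((2+1)/2, (15+-4)/2, (-8+-6)/2) = (1.5, 5.5, -7)

(1.5, 5.5, -7)


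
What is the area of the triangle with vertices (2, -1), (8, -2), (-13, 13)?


Area = |x1(y2-y3) + x2(y3-y1) + x3(y1-y2)| / 2
= |2*(-2-13) + 8*(13--1) + -13*(-1--2)| / 2
= 34.5

34.5


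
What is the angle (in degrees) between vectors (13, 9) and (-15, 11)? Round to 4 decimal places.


dot = 13*-15 + 9*11 = -96
|u| = 15.8114, |v| = 18.6011
cos(angle) = -0.3264
angle = 109.051 degrees

109.051 degrees


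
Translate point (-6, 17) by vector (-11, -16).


Translation: (x+dx, y+dy) = (-6+-11, 17+-16) = (-17, 1)

(-17, 1)


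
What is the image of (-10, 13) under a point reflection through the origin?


Reflection through origin: (x, y) -> (-x, -y)
(-10, 13) -> (10, -13)

(10, -13)


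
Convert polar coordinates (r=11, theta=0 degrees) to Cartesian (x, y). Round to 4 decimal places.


x = 11 * cos(0) = 11
y = 11 * sin(0) = 0

(11, 0)


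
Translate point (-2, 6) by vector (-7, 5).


Translation: (x+dx, y+dy) = (-2+-7, 6+5) = (-9, 11)

(-9, 11)


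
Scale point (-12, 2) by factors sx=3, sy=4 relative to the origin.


Scaling: (x*sx, y*sy) = (-12*3, 2*4) = (-36, 8)

(-36, 8)


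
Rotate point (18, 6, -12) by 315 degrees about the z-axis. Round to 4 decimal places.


x' = 18*cos(315) - 6*sin(315) = 16.9706
y' = 18*sin(315) + 6*cos(315) = -8.4853
z' = -12

(16.9706, -8.4853, -12)


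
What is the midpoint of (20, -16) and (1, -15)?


Midpoint = ((20+1)/2, (-16+-15)/2) = (10.5, -15.5)

(10.5, -15.5)


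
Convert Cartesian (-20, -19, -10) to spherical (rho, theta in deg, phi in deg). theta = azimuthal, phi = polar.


rho = sqrt((-20)^2 + (-19)^2 + (-10)^2) = 29.3428
theta = atan2(-19, -20) = 223.5312 deg
phi = acos(-10/29.3428) = 109.9256 deg

rho = 29.3428, theta = 223.5312 deg, phi = 109.9256 deg


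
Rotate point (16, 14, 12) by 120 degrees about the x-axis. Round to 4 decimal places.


x' = 16
y' = 14*cos(120) - 12*sin(120) = -17.3923
z' = 14*sin(120) + 12*cos(120) = 6.1244

(16, -17.3923, 6.1244)


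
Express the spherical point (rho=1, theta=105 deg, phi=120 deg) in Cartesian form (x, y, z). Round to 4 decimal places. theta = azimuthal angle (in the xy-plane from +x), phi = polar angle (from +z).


x = 1 * sin(120) * cos(105) = -0.2241
y = 1 * sin(120) * sin(105) = 0.8365
z = 1 * cos(120) = -0.5

(-0.2241, 0.8365, -0.5)


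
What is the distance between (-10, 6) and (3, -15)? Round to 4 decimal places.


d = sqrt((3--10)^2 + (-15-6)^2) = 24.6982

24.6982


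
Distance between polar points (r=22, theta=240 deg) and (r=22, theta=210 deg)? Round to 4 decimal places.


d = sqrt(r1^2 + r2^2 - 2*r1*r2*cos(t2-t1))
d = sqrt(22^2 + 22^2 - 2*22*22*cos(210-240)) = 11.388

11.388


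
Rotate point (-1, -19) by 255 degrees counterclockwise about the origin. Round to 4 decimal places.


x' = -1*cos(255) - -19*sin(255) = -18.0938
y' = -1*sin(255) + -19*cos(255) = 5.8835

(-18.0938, 5.8835)


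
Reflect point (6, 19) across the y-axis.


Reflection across y-axis: (x, y) -> (-x, y)
(6, 19) -> (-6, 19)

(-6, 19)


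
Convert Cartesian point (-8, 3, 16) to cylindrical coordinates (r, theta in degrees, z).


r = sqrt((-8)^2 + 3^2) = 8.544
theta = atan2(3, -8) = 159.444 deg
z = 16

r = 8.544, theta = 159.444 deg, z = 16


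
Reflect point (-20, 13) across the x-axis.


Reflection across x-axis: (x, y) -> (x, -y)
(-20, 13) -> (-20, -13)

(-20, -13)


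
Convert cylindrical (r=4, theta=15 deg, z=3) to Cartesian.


x = 4 * cos(15) = 3.8637
y = 4 * sin(15) = 1.0353
z = 3

(3.8637, 1.0353, 3)


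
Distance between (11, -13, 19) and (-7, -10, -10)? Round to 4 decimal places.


d = sqrt((-7-11)^2 + (-10--13)^2 + (-10-19)^2) = 34.2637

34.2637


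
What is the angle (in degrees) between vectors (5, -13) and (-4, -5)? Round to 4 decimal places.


dot = 5*-4 + -13*-5 = 45
|u| = 13.9284, |v| = 6.4031
cos(angle) = 0.5046
angle = 59.6973 degrees

59.6973 degrees


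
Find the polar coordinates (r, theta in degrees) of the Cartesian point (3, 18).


r = sqrt(3^2 + 18^2) = 18.2483
theta = atan2(18, 3) = 80.5377 degrees

r = 18.2483, theta = 80.5377 degrees


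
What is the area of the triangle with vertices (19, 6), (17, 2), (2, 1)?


Area = |x1(y2-y3) + x2(y3-y1) + x3(y1-y2)| / 2
= |19*(2-1) + 17*(1-6) + 2*(6-2)| / 2
= 29

29


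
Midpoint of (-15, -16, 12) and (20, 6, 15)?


Midpoint = ((-15+20)/2, (-16+6)/2, (12+15)/2) = (2.5, -5, 13.5)

(2.5, -5, 13.5)


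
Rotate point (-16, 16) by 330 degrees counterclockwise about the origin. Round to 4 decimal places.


x' = -16*cos(330) - 16*sin(330) = -5.8564
y' = -16*sin(330) + 16*cos(330) = 21.8564

(-5.8564, 21.8564)


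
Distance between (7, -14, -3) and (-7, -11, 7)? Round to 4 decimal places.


d = sqrt((-7-7)^2 + (-11--14)^2 + (7--3)^2) = 17.4642

17.4642


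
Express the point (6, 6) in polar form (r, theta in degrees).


r = sqrt(6^2 + 6^2) = 8.4853
theta = atan2(6, 6) = 45 degrees

r = 8.4853, theta = 45 degrees


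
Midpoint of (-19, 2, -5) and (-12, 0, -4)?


Midpoint = ((-19+-12)/2, (2+0)/2, (-5+-4)/2) = (-15.5, 1, -4.5)

(-15.5, 1, -4.5)


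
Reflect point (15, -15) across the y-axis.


Reflection across y-axis: (x, y) -> (-x, y)
(15, -15) -> (-15, -15)

(-15, -15)


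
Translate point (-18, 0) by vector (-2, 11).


Translation: (x+dx, y+dy) = (-18+-2, 0+11) = (-20, 11)

(-20, 11)


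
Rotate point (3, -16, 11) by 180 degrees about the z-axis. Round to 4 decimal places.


x' = 3*cos(180) - -16*sin(180) = -3
y' = 3*sin(180) + -16*cos(180) = 16
z' = 11

(-3, 16, 11)


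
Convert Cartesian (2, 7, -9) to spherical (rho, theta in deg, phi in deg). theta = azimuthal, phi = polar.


rho = sqrt(2^2 + 7^2 + (-9)^2) = 11.5758
theta = atan2(7, 2) = 74.0546 deg
phi = acos(-9/11.5758) = 141.0306 deg

rho = 11.5758, theta = 74.0546 deg, phi = 141.0306 deg


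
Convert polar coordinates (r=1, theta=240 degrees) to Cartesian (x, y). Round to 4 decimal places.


x = 1 * cos(240) = -0.5
y = 1 * sin(240) = -0.866

(-0.5, -0.866)


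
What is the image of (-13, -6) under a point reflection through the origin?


Reflection through origin: (x, y) -> (-x, -y)
(-13, -6) -> (13, 6)

(13, 6)


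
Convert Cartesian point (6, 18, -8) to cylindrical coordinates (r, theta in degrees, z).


r = sqrt(6^2 + 18^2) = 18.9737
theta = atan2(18, 6) = 71.5651 deg
z = -8

r = 18.9737, theta = 71.5651 deg, z = -8


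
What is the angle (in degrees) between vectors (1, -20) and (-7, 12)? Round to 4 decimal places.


dot = 1*-7 + -20*12 = -247
|u| = 20.025, |v| = 13.8924
cos(angle) = -0.8879
angle = 152.606 degrees

152.606 degrees


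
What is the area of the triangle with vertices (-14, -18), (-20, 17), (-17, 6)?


Area = |x1(y2-y3) + x2(y3-y1) + x3(y1-y2)| / 2
= |-14*(17-6) + -20*(6--18) + -17*(-18-17)| / 2
= 19.5

19.5


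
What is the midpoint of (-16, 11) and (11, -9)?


Midpoint = ((-16+11)/2, (11+-9)/2) = (-2.5, 1)

(-2.5, 1)


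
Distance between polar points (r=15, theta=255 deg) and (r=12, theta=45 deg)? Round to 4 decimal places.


d = sqrt(r1^2 + r2^2 - 2*r1*r2*cos(t2-t1))
d = sqrt(15^2 + 12^2 - 2*15*12*cos(45-255)) = 26.0916

26.0916


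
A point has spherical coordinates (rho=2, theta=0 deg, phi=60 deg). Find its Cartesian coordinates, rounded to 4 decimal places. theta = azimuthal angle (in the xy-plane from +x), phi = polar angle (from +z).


x = 2 * sin(60) * cos(0) = 1.7321
y = 2 * sin(60) * sin(0) = 0
z = 2 * cos(60) = 1

(1.7321, 0, 1)


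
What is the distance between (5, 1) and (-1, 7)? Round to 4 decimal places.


d = sqrt((-1-5)^2 + (7-1)^2) = 8.4853

8.4853


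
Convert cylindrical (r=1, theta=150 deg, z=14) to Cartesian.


x = 1 * cos(150) = -0.866
y = 1 * sin(150) = 0.5
z = 14

(-0.866, 0.5, 14)


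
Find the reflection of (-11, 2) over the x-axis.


Reflection across x-axis: (x, y) -> (x, -y)
(-11, 2) -> (-11, -2)

(-11, -2)


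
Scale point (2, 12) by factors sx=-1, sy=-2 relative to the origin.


Scaling: (x*sx, y*sy) = (2*-1, 12*-2) = (-2, -24)

(-2, -24)


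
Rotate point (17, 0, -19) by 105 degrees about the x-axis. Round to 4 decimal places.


x' = 17
y' = 0*cos(105) - -19*sin(105) = 18.3526
z' = 0*sin(105) + -19*cos(105) = 4.9176

(17, 18.3526, 4.9176)


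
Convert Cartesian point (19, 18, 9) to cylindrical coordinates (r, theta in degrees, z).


r = sqrt(19^2 + 18^2) = 26.1725
theta = atan2(18, 19) = 43.4518 deg
z = 9

r = 26.1725, theta = 43.4518 deg, z = 9


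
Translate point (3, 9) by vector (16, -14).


Translation: (x+dx, y+dy) = (3+16, 9+-14) = (19, -5)

(19, -5)


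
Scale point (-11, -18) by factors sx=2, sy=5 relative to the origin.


Scaling: (x*sx, y*sy) = (-11*2, -18*5) = (-22, -90)

(-22, -90)


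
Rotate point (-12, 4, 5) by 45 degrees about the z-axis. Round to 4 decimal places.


x' = -12*cos(45) - 4*sin(45) = -11.3137
y' = -12*sin(45) + 4*cos(45) = -5.6569
z' = 5

(-11.3137, -5.6569, 5)


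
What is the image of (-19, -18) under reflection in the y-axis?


Reflection across y-axis: (x, y) -> (-x, y)
(-19, -18) -> (19, -18)

(19, -18)


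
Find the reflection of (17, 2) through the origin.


Reflection through origin: (x, y) -> (-x, -y)
(17, 2) -> (-17, -2)

(-17, -2)


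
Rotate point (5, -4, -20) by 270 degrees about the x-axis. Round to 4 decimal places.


x' = 5
y' = -4*cos(270) - -20*sin(270) = -20
z' = -4*sin(270) + -20*cos(270) = 4

(5, -20, 4)


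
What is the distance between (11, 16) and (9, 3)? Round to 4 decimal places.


d = sqrt((9-11)^2 + (3-16)^2) = 13.1529

13.1529


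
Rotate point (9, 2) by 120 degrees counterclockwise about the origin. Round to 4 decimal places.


x' = 9*cos(120) - 2*sin(120) = -6.2321
y' = 9*sin(120) + 2*cos(120) = 6.7942

(-6.2321, 6.7942)


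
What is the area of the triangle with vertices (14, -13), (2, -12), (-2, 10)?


Area = |x1(y2-y3) + x2(y3-y1) + x3(y1-y2)| / 2
= |14*(-12-10) + 2*(10--13) + -2*(-13--12)| / 2
= 130

130


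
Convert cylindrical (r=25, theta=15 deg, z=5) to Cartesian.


x = 25 * cos(15) = 24.1481
y = 25 * sin(15) = 6.4705
z = 5

(24.1481, 6.4705, 5)


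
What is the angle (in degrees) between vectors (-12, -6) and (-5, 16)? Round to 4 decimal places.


dot = -12*-5 + -6*16 = -36
|u| = 13.4164, |v| = 16.7631
cos(angle) = -0.1601
angle = 99.211 degrees

99.211 degrees


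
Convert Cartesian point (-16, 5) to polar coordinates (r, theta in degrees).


r = sqrt((-16)^2 + 5^2) = 16.7631
theta = atan2(5, -16) = 162.646 degrees

r = 16.7631, theta = 162.646 degrees


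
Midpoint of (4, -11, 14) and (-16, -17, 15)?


Midpoint = ((4+-16)/2, (-11+-17)/2, (14+15)/2) = (-6, -14, 14.5)

(-6, -14, 14.5)


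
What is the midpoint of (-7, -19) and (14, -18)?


Midpoint = ((-7+14)/2, (-19+-18)/2) = (3.5, -18.5)

(3.5, -18.5)


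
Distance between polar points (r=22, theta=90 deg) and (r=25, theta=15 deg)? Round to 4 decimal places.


d = sqrt(r1^2 + r2^2 - 2*r1*r2*cos(t2-t1))
d = sqrt(22^2 + 25^2 - 2*22*25*cos(15-90)) = 28.7106

28.7106


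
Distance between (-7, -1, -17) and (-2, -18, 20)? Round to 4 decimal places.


d = sqrt((-2--7)^2 + (-18--1)^2 + (20--17)^2) = 41.0244

41.0244


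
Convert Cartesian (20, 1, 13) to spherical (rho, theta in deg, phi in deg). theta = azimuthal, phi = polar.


rho = sqrt(20^2 + 1^2 + 13^2) = 23.8747
theta = atan2(1, 20) = 2.8624 deg
phi = acos(13/23.8747) = 57.0088 deg

rho = 23.8747, theta = 2.8624 deg, phi = 57.0088 deg


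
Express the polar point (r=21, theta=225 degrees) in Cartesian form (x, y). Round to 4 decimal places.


x = 21 * cos(225) = -14.8492
y = 21 * sin(225) = -14.8492

(-14.8492, -14.8492)


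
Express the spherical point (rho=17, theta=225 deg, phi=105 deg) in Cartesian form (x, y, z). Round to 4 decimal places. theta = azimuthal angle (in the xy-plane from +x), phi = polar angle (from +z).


x = 17 * sin(105) * cos(225) = -11.6112
y = 17 * sin(105) * sin(225) = -11.6112
z = 17 * cos(105) = -4.3999

(-11.6112, -11.6112, -4.3999)


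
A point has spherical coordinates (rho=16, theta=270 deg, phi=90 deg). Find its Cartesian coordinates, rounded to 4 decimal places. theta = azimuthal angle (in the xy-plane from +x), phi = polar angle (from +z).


x = 16 * sin(90) * cos(270) = 0
y = 16 * sin(90) * sin(270) = -16
z = 16 * cos(90) = 0

(0, -16, 0)


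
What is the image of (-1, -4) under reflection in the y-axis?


Reflection across y-axis: (x, y) -> (-x, y)
(-1, -4) -> (1, -4)

(1, -4)


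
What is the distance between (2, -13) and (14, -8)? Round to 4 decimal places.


d = sqrt((14-2)^2 + (-8--13)^2) = 13

13


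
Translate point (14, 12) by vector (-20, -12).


Translation: (x+dx, y+dy) = (14+-20, 12+-12) = (-6, 0)

(-6, 0)


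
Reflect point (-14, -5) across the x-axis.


Reflection across x-axis: (x, y) -> (x, -y)
(-14, -5) -> (-14, 5)

(-14, 5)


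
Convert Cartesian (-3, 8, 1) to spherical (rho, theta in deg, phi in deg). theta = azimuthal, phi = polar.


rho = sqrt((-3)^2 + 8^2 + 1^2) = 8.6023
theta = atan2(8, -3) = 110.556 deg
phi = acos(1/8.6023) = 83.3244 deg

rho = 8.6023, theta = 110.556 deg, phi = 83.3244 deg


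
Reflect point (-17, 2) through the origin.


Reflection through origin: (x, y) -> (-x, -y)
(-17, 2) -> (17, -2)

(17, -2)


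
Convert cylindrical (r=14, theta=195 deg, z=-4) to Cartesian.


x = 14 * cos(195) = -13.523
y = 14 * sin(195) = -3.6235
z = -4

(-13.523, -3.6235, -4)


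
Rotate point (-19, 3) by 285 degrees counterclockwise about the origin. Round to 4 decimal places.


x' = -19*cos(285) - 3*sin(285) = -2.0198
y' = -19*sin(285) + 3*cos(285) = 19.129

(-2.0198, 19.129)


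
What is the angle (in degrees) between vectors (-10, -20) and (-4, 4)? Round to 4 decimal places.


dot = -10*-4 + -20*4 = -40
|u| = 22.3607, |v| = 5.6569
cos(angle) = -0.3162
angle = 108.4349 degrees

108.4349 degrees


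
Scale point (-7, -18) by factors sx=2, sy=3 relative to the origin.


Scaling: (x*sx, y*sy) = (-7*2, -18*3) = (-14, -54)

(-14, -54)


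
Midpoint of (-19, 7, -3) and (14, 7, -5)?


Midpoint = ((-19+14)/2, (7+7)/2, (-3+-5)/2) = (-2.5, 7, -4)

(-2.5, 7, -4)


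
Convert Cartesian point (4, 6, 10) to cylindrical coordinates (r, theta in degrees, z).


r = sqrt(4^2 + 6^2) = 7.2111
theta = atan2(6, 4) = 56.3099 deg
z = 10

r = 7.2111, theta = 56.3099 deg, z = 10


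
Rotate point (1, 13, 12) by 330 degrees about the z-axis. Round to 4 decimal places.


x' = 1*cos(330) - 13*sin(330) = 7.366
y' = 1*sin(330) + 13*cos(330) = 10.7583
z' = 12

(7.366, 10.7583, 12)


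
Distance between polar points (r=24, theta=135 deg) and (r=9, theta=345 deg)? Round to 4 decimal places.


d = sqrt(r1^2 + r2^2 - 2*r1*r2*cos(t2-t1))
d = sqrt(24^2 + 9^2 - 2*24*9*cos(345-135)) = 32.1111

32.1111


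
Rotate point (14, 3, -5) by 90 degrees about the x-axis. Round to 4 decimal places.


x' = 14
y' = 3*cos(90) - -5*sin(90) = 5
z' = 3*sin(90) + -5*cos(90) = 3

(14, 5, 3)


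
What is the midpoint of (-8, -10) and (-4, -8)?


Midpoint = ((-8+-4)/2, (-10+-8)/2) = (-6, -9)

(-6, -9)


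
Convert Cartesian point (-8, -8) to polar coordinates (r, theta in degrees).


r = sqrt((-8)^2 + (-8)^2) = 11.3137
theta = atan2(-8, -8) = 225 degrees

r = 11.3137, theta = 225 degrees


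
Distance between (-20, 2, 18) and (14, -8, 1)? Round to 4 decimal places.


d = sqrt((14--20)^2 + (-8-2)^2 + (1-18)^2) = 39.3065

39.3065


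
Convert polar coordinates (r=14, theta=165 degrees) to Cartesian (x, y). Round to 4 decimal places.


x = 14 * cos(165) = -13.523
y = 14 * sin(165) = 3.6235

(-13.523, 3.6235)


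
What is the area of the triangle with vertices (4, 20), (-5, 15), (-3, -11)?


Area = |x1(y2-y3) + x2(y3-y1) + x3(y1-y2)| / 2
= |4*(15--11) + -5*(-11-20) + -3*(20-15)| / 2
= 122

122


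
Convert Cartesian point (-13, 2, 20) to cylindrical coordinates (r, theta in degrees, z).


r = sqrt((-13)^2 + 2^2) = 13.1529
theta = atan2(2, -13) = 171.2538 deg
z = 20

r = 13.1529, theta = 171.2538 deg, z = 20


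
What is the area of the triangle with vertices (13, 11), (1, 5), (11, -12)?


Area = |x1(y2-y3) + x2(y3-y1) + x3(y1-y2)| / 2
= |13*(5--12) + 1*(-12-11) + 11*(11-5)| / 2
= 132

132


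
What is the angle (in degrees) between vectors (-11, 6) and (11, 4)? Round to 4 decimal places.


dot = -11*11 + 6*4 = -97
|u| = 12.53, |v| = 11.7047
cos(angle) = -0.6614
angle = 131.4064 degrees

131.4064 degrees


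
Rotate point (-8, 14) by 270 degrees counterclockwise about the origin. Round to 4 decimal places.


x' = -8*cos(270) - 14*sin(270) = 14
y' = -8*sin(270) + 14*cos(270) = 8

(14, 8)


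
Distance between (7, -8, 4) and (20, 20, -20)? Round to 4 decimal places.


d = sqrt((20-7)^2 + (20--8)^2 + (-20-4)^2) = 39.1024

39.1024


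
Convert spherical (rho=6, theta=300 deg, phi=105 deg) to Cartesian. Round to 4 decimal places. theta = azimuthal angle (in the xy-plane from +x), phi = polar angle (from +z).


x = 6 * sin(105) * cos(300) = 2.8978
y = 6 * sin(105) * sin(300) = -5.0191
z = 6 * cos(105) = -1.5529

(2.8978, -5.0191, -1.5529)


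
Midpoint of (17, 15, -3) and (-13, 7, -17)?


Midpoint = ((17+-13)/2, (15+7)/2, (-3+-17)/2) = (2, 11, -10)

(2, 11, -10)


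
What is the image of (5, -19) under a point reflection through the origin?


Reflection through origin: (x, y) -> (-x, -y)
(5, -19) -> (-5, 19)

(-5, 19)


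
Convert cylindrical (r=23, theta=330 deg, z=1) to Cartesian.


x = 23 * cos(330) = 19.9186
y = 23 * sin(330) = -11.5
z = 1

(19.9186, -11.5, 1)


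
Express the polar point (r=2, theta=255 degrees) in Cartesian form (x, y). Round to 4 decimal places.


x = 2 * cos(255) = -0.5176
y = 2 * sin(255) = -1.9319

(-0.5176, -1.9319)


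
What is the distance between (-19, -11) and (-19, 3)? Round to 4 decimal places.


d = sqrt((-19--19)^2 + (3--11)^2) = 14

14


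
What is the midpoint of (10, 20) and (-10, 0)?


Midpoint = ((10+-10)/2, (20+0)/2) = (0, 10)

(0, 10)


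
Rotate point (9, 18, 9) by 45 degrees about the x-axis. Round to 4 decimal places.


x' = 9
y' = 18*cos(45) - 9*sin(45) = 6.364
z' = 18*sin(45) + 9*cos(45) = 19.0919

(9, 6.364, 19.0919)


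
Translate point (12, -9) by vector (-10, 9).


Translation: (x+dx, y+dy) = (12+-10, -9+9) = (2, 0)

(2, 0)


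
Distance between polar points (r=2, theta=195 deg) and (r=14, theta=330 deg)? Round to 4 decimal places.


d = sqrt(r1^2 + r2^2 - 2*r1*r2*cos(t2-t1))
d = sqrt(2^2 + 14^2 - 2*2*14*cos(330-195)) = 15.479

15.479


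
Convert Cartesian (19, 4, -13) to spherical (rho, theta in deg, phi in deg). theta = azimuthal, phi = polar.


rho = sqrt(19^2 + 4^2 + (-13)^2) = 23.3666
theta = atan2(4, 19) = 11.8887 deg
phi = acos(-13/23.3666) = 123.8037 deg

rho = 23.3666, theta = 11.8887 deg, phi = 123.8037 deg


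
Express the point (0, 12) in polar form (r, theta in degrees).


r = sqrt(0^2 + 12^2) = 12
theta = atan2(12, 0) = 90 degrees

r = 12, theta = 90 degrees


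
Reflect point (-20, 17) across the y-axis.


Reflection across y-axis: (x, y) -> (-x, y)
(-20, 17) -> (20, 17)

(20, 17)


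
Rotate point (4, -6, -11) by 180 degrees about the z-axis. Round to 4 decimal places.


x' = 4*cos(180) - -6*sin(180) = -4
y' = 4*sin(180) + -6*cos(180) = 6
z' = -11

(-4, 6, -11)


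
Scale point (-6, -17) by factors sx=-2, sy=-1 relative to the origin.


Scaling: (x*sx, y*sy) = (-6*-2, -17*-1) = (12, 17)

(12, 17)


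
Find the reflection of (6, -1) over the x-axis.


Reflection across x-axis: (x, y) -> (x, -y)
(6, -1) -> (6, 1)

(6, 1)


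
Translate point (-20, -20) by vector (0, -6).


Translation: (x+dx, y+dy) = (-20+0, -20+-6) = (-20, -26)

(-20, -26)


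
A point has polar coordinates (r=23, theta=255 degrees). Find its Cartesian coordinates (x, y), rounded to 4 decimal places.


x = 23 * cos(255) = -5.9528
y = 23 * sin(255) = -22.2163

(-5.9528, -22.2163)


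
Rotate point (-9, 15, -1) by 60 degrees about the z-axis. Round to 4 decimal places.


x' = -9*cos(60) - 15*sin(60) = -17.4904
y' = -9*sin(60) + 15*cos(60) = -0.2942
z' = -1

(-17.4904, -0.2942, -1)


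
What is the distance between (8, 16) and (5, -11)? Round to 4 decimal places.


d = sqrt((5-8)^2 + (-11-16)^2) = 27.1662

27.1662


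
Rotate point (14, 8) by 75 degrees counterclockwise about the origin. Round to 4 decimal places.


x' = 14*cos(75) - 8*sin(75) = -4.1039
y' = 14*sin(75) + 8*cos(75) = 15.5935

(-4.1039, 15.5935)


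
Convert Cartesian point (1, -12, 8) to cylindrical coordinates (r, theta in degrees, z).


r = sqrt(1^2 + (-12)^2) = 12.0416
theta = atan2(-12, 1) = 274.7636 deg
z = 8

r = 12.0416, theta = 274.7636 deg, z = 8


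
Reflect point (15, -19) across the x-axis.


Reflection across x-axis: (x, y) -> (x, -y)
(15, -19) -> (15, 19)

(15, 19)


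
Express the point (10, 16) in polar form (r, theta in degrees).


r = sqrt(10^2 + 16^2) = 18.868
theta = atan2(16, 10) = 57.9946 degrees

r = 18.868, theta = 57.9946 degrees


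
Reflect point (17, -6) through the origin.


Reflection through origin: (x, y) -> (-x, -y)
(17, -6) -> (-17, 6)

(-17, 6)


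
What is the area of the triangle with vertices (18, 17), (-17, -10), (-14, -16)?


Area = |x1(y2-y3) + x2(y3-y1) + x3(y1-y2)| / 2
= |18*(-10--16) + -17*(-16-17) + -14*(17--10)| / 2
= 145.5

145.5


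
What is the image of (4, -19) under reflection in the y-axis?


Reflection across y-axis: (x, y) -> (-x, y)
(4, -19) -> (-4, -19)

(-4, -19)


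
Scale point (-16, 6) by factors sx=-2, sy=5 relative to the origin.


Scaling: (x*sx, y*sy) = (-16*-2, 6*5) = (32, 30)

(32, 30)


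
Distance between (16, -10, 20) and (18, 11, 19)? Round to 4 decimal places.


d = sqrt((18-16)^2 + (11--10)^2 + (19-20)^2) = 21.1187

21.1187


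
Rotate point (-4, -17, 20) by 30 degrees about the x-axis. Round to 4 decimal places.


x' = -4
y' = -17*cos(30) - 20*sin(30) = -24.7224
z' = -17*sin(30) + 20*cos(30) = 8.8205

(-4, -24.7224, 8.8205)


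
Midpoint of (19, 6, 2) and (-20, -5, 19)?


Midpoint = ((19+-20)/2, (6+-5)/2, (2+19)/2) = (-0.5, 0.5, 10.5)

(-0.5, 0.5, 10.5)


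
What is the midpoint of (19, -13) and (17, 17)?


Midpoint = ((19+17)/2, (-13+17)/2) = (18, 2)

(18, 2)


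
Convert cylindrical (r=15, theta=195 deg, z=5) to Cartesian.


x = 15 * cos(195) = -14.4889
y = 15 * sin(195) = -3.8823
z = 5

(-14.4889, -3.8823, 5)


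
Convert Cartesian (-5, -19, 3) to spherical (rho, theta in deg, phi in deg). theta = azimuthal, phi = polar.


rho = sqrt((-5)^2 + (-19)^2 + 3^2) = 19.8746
theta = atan2(-19, -5) = 255.2564 deg
phi = acos(3/19.8746) = 81.3182 deg

rho = 19.8746, theta = 255.2564 deg, phi = 81.3182 deg


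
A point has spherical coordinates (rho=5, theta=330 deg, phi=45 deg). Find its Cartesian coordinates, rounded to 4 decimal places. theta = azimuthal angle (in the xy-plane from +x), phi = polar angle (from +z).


x = 5 * sin(45) * cos(330) = 3.0619
y = 5 * sin(45) * sin(330) = -1.7678
z = 5 * cos(45) = 3.5355

(3.0619, -1.7678, 3.5355)


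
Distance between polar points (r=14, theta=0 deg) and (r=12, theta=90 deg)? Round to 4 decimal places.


d = sqrt(r1^2 + r2^2 - 2*r1*r2*cos(t2-t1))
d = sqrt(14^2 + 12^2 - 2*14*12*cos(90-0)) = 18.4391

18.4391


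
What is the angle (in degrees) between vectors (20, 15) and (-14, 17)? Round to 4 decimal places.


dot = 20*-14 + 15*17 = -25
|u| = 25, |v| = 22.0227
cos(angle) = -0.0454
angle = 92.6026 degrees

92.6026 degrees


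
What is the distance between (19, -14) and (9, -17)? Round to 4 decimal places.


d = sqrt((9-19)^2 + (-17--14)^2) = 10.4403

10.4403


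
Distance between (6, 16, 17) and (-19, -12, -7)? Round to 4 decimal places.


d = sqrt((-19-6)^2 + (-12-16)^2 + (-7-17)^2) = 44.5533

44.5533


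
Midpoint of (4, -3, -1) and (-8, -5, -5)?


Midpoint = ((4+-8)/2, (-3+-5)/2, (-1+-5)/2) = (-2, -4, -3)

(-2, -4, -3)


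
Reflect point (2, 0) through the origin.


Reflection through origin: (x, y) -> (-x, -y)
(2, 0) -> (-2, 0)

(-2, 0)


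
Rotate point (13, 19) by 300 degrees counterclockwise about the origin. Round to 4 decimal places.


x' = 13*cos(300) - 19*sin(300) = 22.9545
y' = 13*sin(300) + 19*cos(300) = -1.7583

(22.9545, -1.7583)


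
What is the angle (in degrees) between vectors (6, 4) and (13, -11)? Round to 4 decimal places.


dot = 6*13 + 4*-11 = 34
|u| = 7.2111, |v| = 17.0294
cos(angle) = 0.2769
angle = 73.9264 degrees

73.9264 degrees


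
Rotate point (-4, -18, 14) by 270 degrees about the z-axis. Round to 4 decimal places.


x' = -4*cos(270) - -18*sin(270) = -18
y' = -4*sin(270) + -18*cos(270) = 4
z' = 14

(-18, 4, 14)


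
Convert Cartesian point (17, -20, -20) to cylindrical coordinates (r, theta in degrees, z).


r = sqrt(17^2 + (-20)^2) = 26.2488
theta = atan2(-20, 17) = 310.3645 deg
z = -20

r = 26.2488, theta = 310.3645 deg, z = -20


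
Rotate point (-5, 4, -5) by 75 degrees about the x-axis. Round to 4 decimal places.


x' = -5
y' = 4*cos(75) - -5*sin(75) = 5.8649
z' = 4*sin(75) + -5*cos(75) = 2.5696

(-5, 5.8649, 2.5696)


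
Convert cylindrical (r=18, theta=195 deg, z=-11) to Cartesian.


x = 18 * cos(195) = -17.3867
y = 18 * sin(195) = -4.6587
z = -11

(-17.3867, -4.6587, -11)


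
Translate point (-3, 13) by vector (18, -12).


Translation: (x+dx, y+dy) = (-3+18, 13+-12) = (15, 1)

(15, 1)


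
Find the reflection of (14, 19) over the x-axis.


Reflection across x-axis: (x, y) -> (x, -y)
(14, 19) -> (14, -19)

(14, -19)


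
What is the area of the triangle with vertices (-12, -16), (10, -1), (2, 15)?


Area = |x1(y2-y3) + x2(y3-y1) + x3(y1-y2)| / 2
= |-12*(-1-15) + 10*(15--16) + 2*(-16--1)| / 2
= 236

236


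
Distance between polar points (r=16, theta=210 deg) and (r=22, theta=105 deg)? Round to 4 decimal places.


d = sqrt(r1^2 + r2^2 - 2*r1*r2*cos(t2-t1))
d = sqrt(16^2 + 22^2 - 2*16*22*cos(105-210)) = 30.3679

30.3679


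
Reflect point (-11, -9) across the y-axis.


Reflection across y-axis: (x, y) -> (-x, y)
(-11, -9) -> (11, -9)

(11, -9)


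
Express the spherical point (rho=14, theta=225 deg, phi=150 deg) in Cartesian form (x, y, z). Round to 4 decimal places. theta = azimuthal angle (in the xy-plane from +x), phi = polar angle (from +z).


x = 14 * sin(150) * cos(225) = -4.9497
y = 14 * sin(150) * sin(225) = -4.9497
z = 14 * cos(150) = -12.1244

(-4.9497, -4.9497, -12.1244)


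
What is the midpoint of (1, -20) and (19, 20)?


Midpoint = ((1+19)/2, (-20+20)/2) = (10, 0)

(10, 0)


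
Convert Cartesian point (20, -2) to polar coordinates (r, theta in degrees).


r = sqrt(20^2 + (-2)^2) = 20.0998
theta = atan2(-2, 20) = 354.2894 degrees

r = 20.0998, theta = 354.2894 degrees


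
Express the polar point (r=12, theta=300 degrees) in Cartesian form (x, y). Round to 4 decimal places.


x = 12 * cos(300) = 6
y = 12 * sin(300) = -10.3923

(6, -10.3923)


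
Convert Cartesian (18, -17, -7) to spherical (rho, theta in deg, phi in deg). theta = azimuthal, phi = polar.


rho = sqrt(18^2 + (-17)^2 + (-7)^2) = 25.7294
theta = atan2(-17, 18) = 316.6366 deg
phi = acos(-7/25.7294) = 105.787 deg

rho = 25.7294, theta = 316.6366 deg, phi = 105.787 deg


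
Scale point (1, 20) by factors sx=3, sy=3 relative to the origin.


Scaling: (x*sx, y*sy) = (1*3, 20*3) = (3, 60)

(3, 60)


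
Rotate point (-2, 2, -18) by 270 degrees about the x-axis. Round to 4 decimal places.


x' = -2
y' = 2*cos(270) - -18*sin(270) = -18
z' = 2*sin(270) + -18*cos(270) = -2

(-2, -18, -2)


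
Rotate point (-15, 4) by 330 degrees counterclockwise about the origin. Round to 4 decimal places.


x' = -15*cos(330) - 4*sin(330) = -10.9904
y' = -15*sin(330) + 4*cos(330) = 10.9641

(-10.9904, 10.9641)


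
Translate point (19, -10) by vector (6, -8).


Translation: (x+dx, y+dy) = (19+6, -10+-8) = (25, -18)

(25, -18)


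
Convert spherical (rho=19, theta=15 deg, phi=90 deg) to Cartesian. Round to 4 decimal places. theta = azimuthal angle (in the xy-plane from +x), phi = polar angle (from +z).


x = 19 * sin(90) * cos(15) = 18.3526
y = 19 * sin(90) * sin(15) = 4.9176
z = 19 * cos(90) = 0

(18.3526, 4.9176, 0)


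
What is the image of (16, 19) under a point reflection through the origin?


Reflection through origin: (x, y) -> (-x, -y)
(16, 19) -> (-16, -19)

(-16, -19)


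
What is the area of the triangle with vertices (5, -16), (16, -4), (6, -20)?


Area = |x1(y2-y3) + x2(y3-y1) + x3(y1-y2)| / 2
= |5*(-4--20) + 16*(-20--16) + 6*(-16--4)| / 2
= 28

28


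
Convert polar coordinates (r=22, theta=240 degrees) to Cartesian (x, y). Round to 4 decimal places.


x = 22 * cos(240) = -11
y = 22 * sin(240) = -19.0526

(-11, -19.0526)


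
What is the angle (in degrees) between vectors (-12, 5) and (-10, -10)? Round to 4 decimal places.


dot = -12*-10 + 5*-10 = 70
|u| = 13, |v| = 14.1421
cos(angle) = 0.3807
angle = 67.6199 degrees

67.6199 degrees


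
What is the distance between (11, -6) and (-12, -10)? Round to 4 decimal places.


d = sqrt((-12-11)^2 + (-10--6)^2) = 23.3452

23.3452


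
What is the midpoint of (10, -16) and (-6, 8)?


Midpoint = ((10+-6)/2, (-16+8)/2) = (2, -4)

(2, -4)


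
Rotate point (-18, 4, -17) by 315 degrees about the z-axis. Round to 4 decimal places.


x' = -18*cos(315) - 4*sin(315) = -9.8995
y' = -18*sin(315) + 4*cos(315) = 15.5563
z' = -17

(-9.8995, 15.5563, -17)


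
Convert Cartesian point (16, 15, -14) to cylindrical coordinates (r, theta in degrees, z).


r = sqrt(16^2 + 15^2) = 21.9317
theta = atan2(15, 16) = 43.1524 deg
z = -14

r = 21.9317, theta = 43.1524 deg, z = -14


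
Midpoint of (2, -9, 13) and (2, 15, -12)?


Midpoint = ((2+2)/2, (-9+15)/2, (13+-12)/2) = (2, 3, 0.5)

(2, 3, 0.5)


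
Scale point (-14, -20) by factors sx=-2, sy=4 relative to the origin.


Scaling: (x*sx, y*sy) = (-14*-2, -20*4) = (28, -80)

(28, -80)


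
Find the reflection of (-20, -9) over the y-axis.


Reflection across y-axis: (x, y) -> (-x, y)
(-20, -9) -> (20, -9)

(20, -9)


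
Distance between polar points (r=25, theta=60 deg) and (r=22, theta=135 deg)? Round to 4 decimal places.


d = sqrt(r1^2 + r2^2 - 2*r1*r2*cos(t2-t1))
d = sqrt(25^2 + 22^2 - 2*25*22*cos(135-60)) = 28.7106

28.7106


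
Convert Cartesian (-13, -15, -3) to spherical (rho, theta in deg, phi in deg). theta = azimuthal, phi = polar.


rho = sqrt((-13)^2 + (-15)^2 + (-3)^2) = 20.0749
theta = atan2(-15, -13) = 229.0856 deg
phi = acos(-3/20.0749) = 98.5945 deg

rho = 20.0749, theta = 229.0856 deg, phi = 98.5945 deg


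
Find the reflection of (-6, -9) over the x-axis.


Reflection across x-axis: (x, y) -> (x, -y)
(-6, -9) -> (-6, 9)

(-6, 9)


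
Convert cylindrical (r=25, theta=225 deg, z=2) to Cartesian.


x = 25 * cos(225) = -17.6777
y = 25 * sin(225) = -17.6777
z = 2

(-17.6777, -17.6777, 2)


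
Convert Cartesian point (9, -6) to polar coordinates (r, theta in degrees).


r = sqrt(9^2 + (-6)^2) = 10.8167
theta = atan2(-6, 9) = 326.3099 degrees

r = 10.8167, theta = 326.3099 degrees


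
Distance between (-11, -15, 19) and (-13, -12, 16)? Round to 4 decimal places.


d = sqrt((-13--11)^2 + (-12--15)^2 + (16-19)^2) = 4.6904

4.6904


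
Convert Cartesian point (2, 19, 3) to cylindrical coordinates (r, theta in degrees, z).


r = sqrt(2^2 + 19^2) = 19.105
theta = atan2(19, 2) = 83.991 deg
z = 3

r = 19.105, theta = 83.991 deg, z = 3


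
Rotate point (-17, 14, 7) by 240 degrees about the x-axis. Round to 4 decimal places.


x' = -17
y' = 14*cos(240) - 7*sin(240) = -0.9378
z' = 14*sin(240) + 7*cos(240) = -15.6244

(-17, -0.9378, -15.6244)


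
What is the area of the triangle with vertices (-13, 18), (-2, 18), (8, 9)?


Area = |x1(y2-y3) + x2(y3-y1) + x3(y1-y2)| / 2
= |-13*(18-9) + -2*(9-18) + 8*(18-18)| / 2
= 49.5

49.5


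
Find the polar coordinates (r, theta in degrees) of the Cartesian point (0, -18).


r = sqrt(0^2 + (-18)^2) = 18
theta = atan2(-18, 0) = 270 degrees

r = 18, theta = 270 degrees


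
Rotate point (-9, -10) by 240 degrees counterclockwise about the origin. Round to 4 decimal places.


x' = -9*cos(240) - -10*sin(240) = -4.1603
y' = -9*sin(240) + -10*cos(240) = 12.7942

(-4.1603, 12.7942)


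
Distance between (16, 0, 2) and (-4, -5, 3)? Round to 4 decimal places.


d = sqrt((-4-16)^2 + (-5-0)^2 + (3-2)^2) = 20.6398

20.6398


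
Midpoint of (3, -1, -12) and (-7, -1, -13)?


Midpoint = ((3+-7)/2, (-1+-1)/2, (-12+-13)/2) = (-2, -1, -12.5)

(-2, -1, -12.5)


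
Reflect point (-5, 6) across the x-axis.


Reflection across x-axis: (x, y) -> (x, -y)
(-5, 6) -> (-5, -6)

(-5, -6)


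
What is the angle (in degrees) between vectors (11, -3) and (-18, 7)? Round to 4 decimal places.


dot = 11*-18 + -3*7 = -219
|u| = 11.4018, |v| = 19.3132
cos(angle) = -0.9945
angle = 174.0046 degrees

174.0046 degrees


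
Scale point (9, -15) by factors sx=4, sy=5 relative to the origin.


Scaling: (x*sx, y*sy) = (9*4, -15*5) = (36, -75)

(36, -75)


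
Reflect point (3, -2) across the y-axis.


Reflection across y-axis: (x, y) -> (-x, y)
(3, -2) -> (-3, -2)

(-3, -2)


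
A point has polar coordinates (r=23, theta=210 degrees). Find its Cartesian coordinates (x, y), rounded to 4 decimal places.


x = 23 * cos(210) = -19.9186
y = 23 * sin(210) = -11.5

(-19.9186, -11.5)


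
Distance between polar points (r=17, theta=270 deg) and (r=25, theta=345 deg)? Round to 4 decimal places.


d = sqrt(r1^2 + r2^2 - 2*r1*r2*cos(t2-t1))
d = sqrt(17^2 + 25^2 - 2*17*25*cos(345-270)) = 26.344

26.344


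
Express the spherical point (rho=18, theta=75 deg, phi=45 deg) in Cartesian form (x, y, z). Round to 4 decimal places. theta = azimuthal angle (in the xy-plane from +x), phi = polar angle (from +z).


x = 18 * sin(45) * cos(75) = 3.2942
y = 18 * sin(45) * sin(75) = 12.2942
z = 18 * cos(45) = 12.7279

(3.2942, 12.2942, 12.7279)
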